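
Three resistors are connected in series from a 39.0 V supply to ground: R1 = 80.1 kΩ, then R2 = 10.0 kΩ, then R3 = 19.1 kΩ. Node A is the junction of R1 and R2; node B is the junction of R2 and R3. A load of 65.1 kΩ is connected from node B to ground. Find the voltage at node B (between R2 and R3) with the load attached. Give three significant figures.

V ≈ 5.49 V

At node B, R3 is in parallel with the load: R3‖R_L = 14.77 kΩ.
Below node A the resistance is R2 + (R3‖R_L) = 24.77 kΩ, so V_A = 39.0 × 24.77/104.9 = 9.211 V.
Then V_B = V_A × (R3‖R_L)/(R2 + R3‖R_L) = 9.211 × 14.77/24.77 = 5.49 V.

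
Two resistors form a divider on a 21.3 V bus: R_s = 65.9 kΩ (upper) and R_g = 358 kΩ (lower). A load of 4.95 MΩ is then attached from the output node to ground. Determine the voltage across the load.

The load sits in parallel with R_g: R_g‖R_L = (358 × 4950) / (358 + 4950) = 333.9 kΩ.
V_out = 21.3 × 333.9 / (65.9 + 333.9) = 21.3 × 333.9/399.8 = 17.8 V.
(Unloaded it would have been 18.0 V.)

V_out ≈ 17.8 V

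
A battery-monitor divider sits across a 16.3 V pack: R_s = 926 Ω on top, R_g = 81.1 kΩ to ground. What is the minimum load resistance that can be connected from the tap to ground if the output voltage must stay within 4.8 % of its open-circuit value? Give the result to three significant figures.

R_L(min) ≈ 18.2 kΩ

Output resistance R_th = R_s‖R_g = (926 × 81100)/82030 = 915.5 Ω.
The fractional drop is R_th/(R_th + R_L); requiring this ≤ 0.0480 gives R_L ≥ R_th(1/0.0480 − 1) = 915.5 × 19.83 = 18.2 kΩ.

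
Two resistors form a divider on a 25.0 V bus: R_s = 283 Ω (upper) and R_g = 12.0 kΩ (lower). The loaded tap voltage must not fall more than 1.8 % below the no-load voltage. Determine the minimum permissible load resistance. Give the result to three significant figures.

Output resistance R_th = R_s‖R_g = (283 × 12000)/12280 = 276.5 Ω.
The fractional drop is R_th/(R_th + R_L); requiring this ≤ 0.0180 gives R_L ≥ R_th(1/0.0180 − 1) = 276.5 × 54.56 = 15.1 kΩ.

R_L(min) ≈ 15.1 kΩ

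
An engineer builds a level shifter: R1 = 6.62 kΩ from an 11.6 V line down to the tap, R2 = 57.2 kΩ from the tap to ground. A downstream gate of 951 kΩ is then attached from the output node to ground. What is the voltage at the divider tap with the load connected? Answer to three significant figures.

V_out ≈ 10.3 V

The load sits in parallel with R2: R2‖R_L = (57.2 × 951) / (57.2 + 951) = 53.95 kΩ.
V_out = 11.6 × 53.95 / (6.62 + 53.95) = 11.6 × 53.95/60.57 = 10.3 V.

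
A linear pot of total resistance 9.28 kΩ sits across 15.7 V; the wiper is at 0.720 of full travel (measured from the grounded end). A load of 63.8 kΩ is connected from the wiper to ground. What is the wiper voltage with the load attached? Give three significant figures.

V ≈ 11.0 V

The wiper splits the pot into (1−α)R = 2.598 kΩ above and αR = 6.682 kΩ below.
Lower section ‖ load = 6.048 kΩ.
V_wiper = 15.7 × 6.048/(2.598 + 6.048) = 11.0 V.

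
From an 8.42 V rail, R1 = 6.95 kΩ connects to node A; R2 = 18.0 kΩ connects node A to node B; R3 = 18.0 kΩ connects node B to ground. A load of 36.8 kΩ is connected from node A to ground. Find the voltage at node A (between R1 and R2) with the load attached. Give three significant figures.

V ≈ 6.09 V

Below node A the series string R2+R3 = 36.00 kΩ sits in parallel with the 36.8 kΩ load: 18.20 kΩ.
V_A = 8.42 × 18.20/(6.95 + 18.20) = 6.09 V.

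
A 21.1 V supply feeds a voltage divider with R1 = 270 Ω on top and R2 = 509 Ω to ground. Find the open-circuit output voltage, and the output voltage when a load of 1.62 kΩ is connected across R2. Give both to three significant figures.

Open-circuit: V = 21.1 × 509/(270 + 509) = 13.8 V.
With the load, R2 becomes R2‖R_L = 387.3 Ω, so V = 21.1 × 387.3/657.3 = 12.4 V.

Unloaded: 13.8 V; loaded: 12.4 V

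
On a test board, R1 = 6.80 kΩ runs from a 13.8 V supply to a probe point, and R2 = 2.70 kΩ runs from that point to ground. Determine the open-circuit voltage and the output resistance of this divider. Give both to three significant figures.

V_th = 3.92 V, R_th = 1.93 kΩ

V_th is the open-circuit tap voltage: 13.8 × 2.70/(6.80 + 2.70) = 3.92 V.
With the supply zeroed, R1 and R2 appear in parallel from the tap: R_th = R1‖R2 = (6.80 × 2.70)/9.500 = 1.93 kΩ.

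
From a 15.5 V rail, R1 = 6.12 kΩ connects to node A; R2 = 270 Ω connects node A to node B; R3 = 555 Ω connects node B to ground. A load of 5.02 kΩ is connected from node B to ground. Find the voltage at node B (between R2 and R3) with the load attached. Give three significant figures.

V ≈ 1.12 V

At node B, R3 is in parallel with the load: R3‖R_L = 499.7 Ω.
Below node A the resistance is R2 + (R3‖R_L) = 769.7 Ω, so V_A = 15.5 × 769.7/6890 = 1.732 V.
Then V_B = V_A × (R3‖R_L)/(R2 + R3‖R_L) = 1.732 × 499.7/769.7 = 1.12 V.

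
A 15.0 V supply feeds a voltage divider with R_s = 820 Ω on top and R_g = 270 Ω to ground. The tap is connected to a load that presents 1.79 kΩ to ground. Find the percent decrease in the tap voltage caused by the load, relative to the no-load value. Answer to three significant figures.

10.2 %

The divider's output (Thévenin) resistance is R_s‖R_g = 203.1 Ω.
Fractional drop under load = R_th/(R_th + R_L) = 203.1 / (203.1 + 1790) = 0.1019.
So the output falls by 10.2 %.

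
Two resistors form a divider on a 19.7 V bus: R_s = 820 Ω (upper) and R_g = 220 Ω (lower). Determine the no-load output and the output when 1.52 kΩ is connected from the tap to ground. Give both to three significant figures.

Open-circuit: V = 19.7 × 220/(820 + 220) = 4.17 V.
With the load, R_g becomes R_g‖R_L = 192.2 Ω, so V = 19.7 × 192.2/1012 = 3.74 V.

Unloaded: 4.17 V; loaded: 3.74 V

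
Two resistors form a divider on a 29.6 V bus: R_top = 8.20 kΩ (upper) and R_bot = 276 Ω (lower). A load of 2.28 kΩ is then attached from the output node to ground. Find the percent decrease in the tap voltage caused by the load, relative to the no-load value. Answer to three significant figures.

10.5 %

Unloaded V = 29.6 × 276/8476 = 0.96385 V.
Loaded: R_bot‖R_L = 246.2 Ω, giving V = 29.6 × 246.2/8446 = 0.86281 V.
Drop = (0.96385 − 0.86281) / 0.96385 = 10.5 %.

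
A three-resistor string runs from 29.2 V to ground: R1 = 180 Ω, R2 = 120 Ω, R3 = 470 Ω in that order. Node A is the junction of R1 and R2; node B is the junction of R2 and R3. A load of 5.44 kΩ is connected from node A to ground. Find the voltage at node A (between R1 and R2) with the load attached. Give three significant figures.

Below node A the series string R2+R3 = 590.0 Ω sits in parallel with the 5440 Ω load: 532.3 Ω.
V_A = 29.2 × 532.3/(180 + 532.3) = 21.8 V.

V ≈ 21.8 V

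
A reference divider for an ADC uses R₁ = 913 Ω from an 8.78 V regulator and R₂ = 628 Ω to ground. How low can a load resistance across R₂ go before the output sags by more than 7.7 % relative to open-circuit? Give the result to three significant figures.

Output resistance R_th = R₁‖R₂ = (913 × 628)/1541 = 372.1 Ω.
The fractional drop is R_th/(R_th + R_L); requiring this ≤ 0.0770 gives R_L ≥ R_th(1/0.0770 − 1) = 372.1 × 11.99 = 4.46 kΩ.

R_L(min) ≈ 4.46 kΩ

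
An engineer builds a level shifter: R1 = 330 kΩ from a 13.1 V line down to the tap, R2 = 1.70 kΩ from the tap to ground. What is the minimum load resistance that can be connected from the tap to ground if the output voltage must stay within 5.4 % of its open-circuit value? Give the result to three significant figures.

Output resistance R_th = R1‖R2 = (330 × 1.70)/331.7 = 1.691 kΩ.
The fractional drop is R_th/(R_th + R_L); requiring this ≤ 0.0540 gives R_L ≥ R_th(1/0.0540 − 1) = 1.691 × 17.52 = 29.6 kΩ.

R_L(min) ≈ 29.6 kΩ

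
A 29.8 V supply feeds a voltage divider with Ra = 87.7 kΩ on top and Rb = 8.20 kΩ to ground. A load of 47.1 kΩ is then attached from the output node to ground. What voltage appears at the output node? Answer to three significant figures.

The load sits in parallel with Rb: Rb‖R_L = (8.20 × 47.1) / (8.20 + 47.1) = 6.984 kΩ.
V_out = 29.8 × 6.984 / (87.7 + 6.984) = 29.8 × 6.984/94.68 = 2.20 V.

V_out ≈ 2.20 V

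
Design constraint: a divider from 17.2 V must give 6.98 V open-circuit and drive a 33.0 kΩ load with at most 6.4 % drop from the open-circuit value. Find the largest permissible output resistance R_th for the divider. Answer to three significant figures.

R_th ≤ 2.26 kΩ

Loading drop = R_th/(R_th + R_L) ≤ 0.0640, so R_th ≤ R_L · ε/(1−ε) = 33.0 kΩ × 0.0640/0.9360 = 2.26 kΩ.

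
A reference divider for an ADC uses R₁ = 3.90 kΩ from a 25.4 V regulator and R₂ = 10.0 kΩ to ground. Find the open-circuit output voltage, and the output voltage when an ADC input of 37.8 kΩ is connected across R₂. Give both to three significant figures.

Unloaded: 18.3 V; loaded: 17.0 V

Open-circuit: V = 25.4 × 10.0/(3.90 + 10.0) = 18.3 V.
With the load, R₂ becomes R₂‖R_L = 7.908 kΩ, so V = 25.4 × 7.908/11.81 = 17.0 V.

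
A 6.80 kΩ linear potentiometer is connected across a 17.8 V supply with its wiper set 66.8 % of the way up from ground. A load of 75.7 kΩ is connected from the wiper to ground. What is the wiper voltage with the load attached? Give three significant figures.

The wiper splits the pot into (1−α)R = 2.258 kΩ above and αR = 4.542 kΩ below.
Lower section ‖ load = 4.285 kΩ.
V_wiper = 17.8 × 4.285/(2.258 + 4.285) = 11.7 V.

V ≈ 11.7 V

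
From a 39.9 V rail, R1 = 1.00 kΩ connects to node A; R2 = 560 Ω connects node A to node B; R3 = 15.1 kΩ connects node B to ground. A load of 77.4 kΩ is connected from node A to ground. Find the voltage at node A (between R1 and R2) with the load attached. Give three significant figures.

Below node A the series string R2+R3 = 15660 Ω sits in parallel with the 77400 Ω load: 13020 Ω.
V_A = 39.9 × 13020/(1000 + 13020) = 37.1 V.

V ≈ 37.1 V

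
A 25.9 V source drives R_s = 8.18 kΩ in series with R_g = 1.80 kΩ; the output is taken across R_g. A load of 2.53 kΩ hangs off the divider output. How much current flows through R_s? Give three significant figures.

R_g‖R_L = 1.052 kΩ, so the source sees R_s + R_g‖R_L = 9.232 kΩ.
I = 25.9 V / 9.232 kΩ = 2.81 mA.

I ≈ 2.81 mA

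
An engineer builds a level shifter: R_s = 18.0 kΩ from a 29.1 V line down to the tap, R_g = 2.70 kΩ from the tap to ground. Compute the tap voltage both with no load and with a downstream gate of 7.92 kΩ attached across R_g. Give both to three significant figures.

Open-circuit: V = 29.1 × 2.70/(18.0 + 2.70) = 3.80 V.
With the load, R_g becomes R_g‖R_L = 2.014 kΩ, so V = 29.1 × 2.014/20.01 = 2.93 V.

Unloaded: 3.80 V; loaded: 2.93 V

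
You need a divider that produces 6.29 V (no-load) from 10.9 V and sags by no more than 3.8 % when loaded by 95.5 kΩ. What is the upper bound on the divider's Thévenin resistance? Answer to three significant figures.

R_th ≤ 3.77 kΩ

Loading drop = R_th/(R_th + R_L) ≤ 0.0380, so R_th ≤ R_L · ε/(1−ε) = 95.5 kΩ × 0.0380/0.9620 = 3.77 kΩ.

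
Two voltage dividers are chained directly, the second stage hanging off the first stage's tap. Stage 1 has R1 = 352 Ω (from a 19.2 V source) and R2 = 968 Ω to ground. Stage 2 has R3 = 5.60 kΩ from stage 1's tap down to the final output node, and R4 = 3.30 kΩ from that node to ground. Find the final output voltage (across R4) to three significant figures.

V_out ≈ 5.07 V

Stage 2 presents R3+R4 = 8900 Ω as a load on stage 1's tap.
Stage 1's lower leg becomes R2‖(R3+R4) = 873.0 Ω, so V_mid = 19.2 × 873.0/1225 = 13.68 V.
Stage 2 is itself unloaded: V_out = V_mid × R4/(R3+R4) = 13.68 × 3300/8900 = 5.07 V.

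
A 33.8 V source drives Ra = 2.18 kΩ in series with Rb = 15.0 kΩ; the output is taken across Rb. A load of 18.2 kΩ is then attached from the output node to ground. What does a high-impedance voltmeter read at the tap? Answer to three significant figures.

V_out ≈ 26.7 V

The load sits in parallel with Rb: Rb‖R_L = (15.0 × 18.2) / (15.0 + 18.2) = 8.223 kΩ.
V_out = 33.8 × 8.223 / (2.18 + 8.223) = 33.8 × 8.223/10.40 = 26.7 V.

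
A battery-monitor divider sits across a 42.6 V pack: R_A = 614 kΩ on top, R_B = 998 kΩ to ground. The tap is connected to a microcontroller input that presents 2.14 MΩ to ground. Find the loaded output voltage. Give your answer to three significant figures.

The load sits in parallel with R_B: R_B‖R_L = (998 × 2140) / (998 + 2140) = 680.6 kΩ.
V_out = 42.6 × 680.6 / (614 + 680.6) = 42.6 × 680.6/1295 = 22.4 V.

V_out ≈ 22.4 V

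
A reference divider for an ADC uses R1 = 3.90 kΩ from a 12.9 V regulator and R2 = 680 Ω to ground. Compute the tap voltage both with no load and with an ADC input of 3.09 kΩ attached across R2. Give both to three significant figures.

Unloaded: 1.92 V; loaded: 1.61 V

Open-circuit: V = 12.9 × 680/(3900 + 680) = 1.92 V.
With the load, R2 becomes R2‖R_L = 557.3 Ω, so V = 12.9 × 557.3/4457 = 1.61 V.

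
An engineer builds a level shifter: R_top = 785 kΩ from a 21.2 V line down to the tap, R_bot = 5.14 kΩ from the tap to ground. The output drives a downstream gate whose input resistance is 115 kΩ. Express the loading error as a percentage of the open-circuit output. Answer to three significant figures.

The divider's output (Thévenin) resistance is R_top‖R_bot = 5.107 kΩ.
Fractional drop under load = R_th/(R_th + R_L) = 5.107 / (5.107 + 115) = 0.04252.
So the output falls by 4.25 %.

4.25 %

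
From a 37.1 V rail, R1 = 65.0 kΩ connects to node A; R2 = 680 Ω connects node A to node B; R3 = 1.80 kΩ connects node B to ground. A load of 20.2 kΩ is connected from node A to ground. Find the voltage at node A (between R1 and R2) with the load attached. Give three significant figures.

V ≈ 1.22 V

Below node A the series string R2+R3 = 2480 Ω sits in parallel with the 20200 Ω load: 2209 Ω.
V_A = 37.1 × 2209/(65000 + 2209) = 1.22 V.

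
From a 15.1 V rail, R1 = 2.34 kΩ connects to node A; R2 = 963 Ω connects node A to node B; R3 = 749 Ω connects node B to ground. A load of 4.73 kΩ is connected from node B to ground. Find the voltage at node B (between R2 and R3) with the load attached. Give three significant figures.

At node B, R3 is in parallel with the load: R3‖R_L = 646.6 Ω.
Below node A the resistance is R2 + (R3‖R_L) = 1610 Ω, so V_A = 15.1 × 1610/3950 = 6.154 V.
Then V_B = V_A × (R3‖R_L)/(R2 + R3‖R_L) = 6.154 × 646.6/1610 = 2.47 V.

V ≈ 2.47 V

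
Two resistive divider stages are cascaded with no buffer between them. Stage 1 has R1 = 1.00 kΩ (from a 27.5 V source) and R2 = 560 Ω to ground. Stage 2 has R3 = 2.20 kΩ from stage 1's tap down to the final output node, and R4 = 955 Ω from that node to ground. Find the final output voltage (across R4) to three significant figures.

Stage 2 presents R3+R4 = 3155 Ω as a load on stage 1's tap.
Stage 1's lower leg becomes R2‖(R3+R4) = 475.6 Ω, so V_mid = 27.5 × 475.6/1476 = 8.863 V.
Stage 2 is itself unloaded: V_out = V_mid × R4/(R3+R4) = 8.863 × 955/3155 = 2.68 V.

V_out ≈ 2.68 V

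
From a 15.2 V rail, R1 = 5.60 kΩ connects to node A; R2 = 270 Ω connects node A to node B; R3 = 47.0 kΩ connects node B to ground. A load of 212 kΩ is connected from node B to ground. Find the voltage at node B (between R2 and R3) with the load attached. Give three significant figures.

V ≈ 13.2 V

At node B, R3 is in parallel with the load: R3‖R_L = 38470 Ω.
Below node A the resistance is R2 + (R3‖R_L) = 38740 Ω, so V_A = 15.2 × 38740/44340 = 13.28 V.
Then V_B = V_A × (R3‖R_L)/(R2 + R3‖R_L) = 13.28 × 38470/38740 = 13.2 V.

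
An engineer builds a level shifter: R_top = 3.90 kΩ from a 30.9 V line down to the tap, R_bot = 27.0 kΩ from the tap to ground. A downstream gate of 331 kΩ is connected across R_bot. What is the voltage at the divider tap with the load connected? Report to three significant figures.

V_out ≈ 26.7 V

The load sits in parallel with R_bot: R_bot‖R_L = (27.0 × 331) / (27.0 + 331) = 24.96 kΩ.
V_out = 30.9 × 24.96 / (3.90 + 24.96) = 30.9 × 24.96/28.86 = 26.7 V.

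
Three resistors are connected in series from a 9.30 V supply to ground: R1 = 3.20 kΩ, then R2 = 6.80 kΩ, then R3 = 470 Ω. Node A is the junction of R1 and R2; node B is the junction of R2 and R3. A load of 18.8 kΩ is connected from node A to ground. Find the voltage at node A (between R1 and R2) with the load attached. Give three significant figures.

V ≈ 5.78 V

Below node A the series string R2+R3 = 7270 Ω sits in parallel with the 18800 Ω load: 5243 Ω.
V_A = 9.30 × 5243/(3200 + 5243) = 5.78 V.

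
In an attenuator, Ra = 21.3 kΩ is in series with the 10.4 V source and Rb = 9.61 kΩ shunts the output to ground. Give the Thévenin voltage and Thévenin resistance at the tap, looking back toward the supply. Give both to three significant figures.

V_th = 3.23 V, R_th = 6.62 kΩ

V_th is the open-circuit tap voltage: 10.4 × 9.61/(21.3 + 9.61) = 3.23 V.
With the supply zeroed, Ra and Rb appear in parallel from the tap: R_th = Ra‖Rb = (21.3 × 9.61)/30.91 = 6.62 kΩ.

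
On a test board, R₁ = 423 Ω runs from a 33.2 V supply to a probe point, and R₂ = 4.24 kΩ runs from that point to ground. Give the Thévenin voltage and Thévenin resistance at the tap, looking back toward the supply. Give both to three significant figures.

V_th = 30.2 V, R_th = 385 Ω

V_th is the open-circuit tap voltage: 33.2 × 4240/(423 + 4240) = 30.2 V.
With the supply zeroed, R₁ and R₂ appear in parallel from the tap: R_th = R₁‖R₂ = (423 × 4240)/4663 = 385 Ω.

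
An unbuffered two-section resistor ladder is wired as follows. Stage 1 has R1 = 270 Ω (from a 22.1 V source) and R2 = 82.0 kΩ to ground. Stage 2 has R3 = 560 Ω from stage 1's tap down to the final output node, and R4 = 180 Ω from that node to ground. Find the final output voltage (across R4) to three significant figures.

Stage 2 presents R3+R4 = 740.0 Ω as a load on stage 1's tap.
Stage 1's lower leg becomes R2‖(R3+R4) = 733.4 Ω, so V_mid = 22.1 × 733.4/1003 = 16.15 V.
Stage 2 is itself unloaded: V_out = V_mid × R4/(R3+R4) = 16.15 × 180/740.0 = 3.93 V.

V_out ≈ 3.93 V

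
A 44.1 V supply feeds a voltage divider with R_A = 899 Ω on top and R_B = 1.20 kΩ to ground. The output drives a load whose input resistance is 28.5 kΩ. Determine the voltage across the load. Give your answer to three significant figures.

V_out ≈ 24.8 V

The load sits in parallel with R_B: R_B‖R_L = (1200 × 28500) / (1200 + 28500) = 1152 Ω.
V_out = 44.1 × 1152 / (899 + 1152) = 44.1 × 1152/2051 = 24.8 V.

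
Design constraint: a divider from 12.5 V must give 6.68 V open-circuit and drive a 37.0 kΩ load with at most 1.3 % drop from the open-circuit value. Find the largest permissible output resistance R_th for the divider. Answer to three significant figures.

R_th ≤ 487 Ω

Loading drop = R_th/(R_th + R_L) ≤ 0.0130, so R_th ≤ R_L · ε/(1−ε) = 37.0 kΩ × 0.0130/0.9870 = 487 Ω.
(Any R1, R2 with R2/(R1+R2) = 0.534 and R1‖R2 ≤ 487 Ω will meet the spec.)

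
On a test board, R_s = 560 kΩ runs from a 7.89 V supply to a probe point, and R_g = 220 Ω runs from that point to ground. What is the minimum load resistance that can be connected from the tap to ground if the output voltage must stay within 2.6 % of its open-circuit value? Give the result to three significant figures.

R_L(min) ≈ 8.24 kΩ

Output resistance R_th = R_s‖R_g = (560000 × 220)/560200 = 219.9 Ω.
The fractional drop is R_th/(R_th + R_L); requiring this ≤ 0.0260 gives R_L ≥ R_th(1/0.0260 − 1) = 219.9 × 37.46 = 8.24 kΩ.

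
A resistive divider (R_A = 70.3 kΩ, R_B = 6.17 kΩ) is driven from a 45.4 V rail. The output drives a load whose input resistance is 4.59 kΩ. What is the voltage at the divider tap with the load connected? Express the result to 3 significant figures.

V_out ≈ 1.64 V

The load sits in parallel with R_B: R_B‖R_L = (6.17 × 4.59) / (6.17 + 4.59) = 2.632 kΩ.
V_out = 45.4 × 2.632 / (70.3 + 2.632) = 45.4 × 2.632/72.93 = 1.64 V.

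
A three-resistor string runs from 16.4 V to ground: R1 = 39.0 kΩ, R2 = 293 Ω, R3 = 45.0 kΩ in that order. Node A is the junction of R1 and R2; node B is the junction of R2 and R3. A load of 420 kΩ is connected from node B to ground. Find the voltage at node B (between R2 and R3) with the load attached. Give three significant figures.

V ≈ 8.34 V

At node B, R3 is in parallel with the load: R3‖R_L = 40650 Ω.
Below node A the resistance is R2 + (R3‖R_L) = 40940 Ω, so V_A = 16.4 × 40940/79940 = 8.399 V.
Then V_B = V_A × (R3‖R_L)/(R2 + R3‖R_L) = 8.399 × 40650/40940 = 8.34 V.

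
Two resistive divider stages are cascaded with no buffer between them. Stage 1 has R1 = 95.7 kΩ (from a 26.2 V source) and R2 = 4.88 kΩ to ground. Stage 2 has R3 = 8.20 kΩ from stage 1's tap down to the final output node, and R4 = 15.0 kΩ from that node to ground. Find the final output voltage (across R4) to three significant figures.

Stage 2 presents R3+R4 = 23.20 kΩ as a load on stage 1's tap.
Stage 1's lower leg becomes R2‖(R3+R4) = 4.032 kΩ, so V_mid = 26.2 × 4.032/99.73 = 1.059 V.
Stage 2 is itself unloaded: V_out = V_mid × R4/(R3+R4) = 1.059 × 15.0/23.20 = 0.685 V.

V_out ≈ 0.685 V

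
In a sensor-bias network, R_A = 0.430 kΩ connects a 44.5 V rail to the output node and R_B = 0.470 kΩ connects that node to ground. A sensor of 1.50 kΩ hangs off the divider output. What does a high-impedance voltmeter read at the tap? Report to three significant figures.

The load sits in parallel with R_B: R_B‖R_L = (470 × 1500) / (470 + 1500) = 357.9 Ω.
V_out = 44.5 × 357.9 / (430 + 357.9) = 44.5 × 357.9/787.9 = 20.2 V.
(Unloaded it would have been 23.2 V.)

V_out ≈ 20.2 V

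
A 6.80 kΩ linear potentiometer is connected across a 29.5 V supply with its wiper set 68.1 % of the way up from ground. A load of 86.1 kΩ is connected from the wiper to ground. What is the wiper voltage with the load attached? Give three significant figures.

V ≈ 19.8 V

The wiper splits the pot into (1−α)R = 2.169 kΩ above and αR = 4.631 kΩ below.
Lower section ‖ load = 4.394 kΩ.
V_wiper = 29.5 × 4.394/(2.169 + 4.394) = 19.8 V.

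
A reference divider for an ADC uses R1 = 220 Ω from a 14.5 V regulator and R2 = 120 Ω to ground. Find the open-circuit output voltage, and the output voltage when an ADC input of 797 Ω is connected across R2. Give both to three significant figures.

Unloaded: 5.12 V; loaded: 4.66 V

Open-circuit: V = 14.5 × 120/(220 + 120) = 5.12 V.
With the load, R2 becomes R2‖R_L = 104.3 Ω, so V = 14.5 × 104.3/324.3 = 4.66 V.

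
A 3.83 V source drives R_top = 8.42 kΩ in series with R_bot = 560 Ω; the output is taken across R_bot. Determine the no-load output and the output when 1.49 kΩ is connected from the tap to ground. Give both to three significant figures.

Open-circuit: V = 3.83 × 560/(8420 + 560) = 0.239 V.
With the load, R_bot becomes R_bot‖R_L = 407.0 Ω, so V = 3.83 × 407.0/8827 = 0.177 V.

Unloaded: 0.239 V; loaded: 0.177 V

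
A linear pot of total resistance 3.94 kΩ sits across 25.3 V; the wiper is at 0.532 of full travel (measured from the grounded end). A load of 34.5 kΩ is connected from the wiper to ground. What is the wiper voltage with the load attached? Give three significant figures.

The wiper splits the pot into (1−α)R = 1.844 kΩ above and αR = 2.096 kΩ below.
Lower section ‖ load = 1.976 kΩ.
V_wiper = 25.3 × 1.976/(1.844 + 1.976) = 13.1 V.

V ≈ 13.1 V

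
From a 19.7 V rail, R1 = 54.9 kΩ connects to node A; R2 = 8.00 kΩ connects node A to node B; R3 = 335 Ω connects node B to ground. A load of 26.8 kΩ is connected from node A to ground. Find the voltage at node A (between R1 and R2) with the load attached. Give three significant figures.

V ≈ 2.04 V

Below node A the series string R2+R3 = 8335 Ω sits in parallel with the 26800 Ω load: 6358 Ω.
V_A = 19.7 × 6358/(54900 + 6358) = 2.04 V.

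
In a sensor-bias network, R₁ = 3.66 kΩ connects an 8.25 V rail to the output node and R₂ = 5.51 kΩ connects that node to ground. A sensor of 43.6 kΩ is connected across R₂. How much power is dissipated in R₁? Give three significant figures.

P ≈ 3.41 mW

Total resistance from the source is R₁ + (R₂‖R_L) = 8.552 kΩ, so I = 8.25/8.552 kΩ = 0.9647 mA.
P = I²·R₁ = (0.9647 mA)² × 3.66 kΩ = 3.41 mW.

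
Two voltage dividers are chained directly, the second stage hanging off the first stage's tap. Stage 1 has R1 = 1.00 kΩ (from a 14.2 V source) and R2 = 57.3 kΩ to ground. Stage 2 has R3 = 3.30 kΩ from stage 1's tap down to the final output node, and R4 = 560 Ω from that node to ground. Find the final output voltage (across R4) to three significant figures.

V_out ≈ 1.61 V

Stage 2 presents R3+R4 = 3860 Ω as a load on stage 1's tap.
Stage 1's lower leg becomes R2‖(R3+R4) = 3616 Ω, so V_mid = 14.2 × 3616/4616 = 11.12 V.
Stage 2 is itself unloaded: V_out = V_mid × R4/(R3+R4) = 11.12 × 560/3860 = 1.61 V.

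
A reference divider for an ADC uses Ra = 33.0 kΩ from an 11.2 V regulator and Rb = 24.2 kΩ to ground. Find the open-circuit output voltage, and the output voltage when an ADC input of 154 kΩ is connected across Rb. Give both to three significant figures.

Open-circuit: V = 11.2 × 24.2/(33.0 + 24.2) = 4.74 V.
With the load, Rb becomes Rb‖R_L = 20.91 kΩ, so V = 11.2 × 20.91/53.91 = 4.34 V.

Unloaded: 4.74 V; loaded: 4.34 V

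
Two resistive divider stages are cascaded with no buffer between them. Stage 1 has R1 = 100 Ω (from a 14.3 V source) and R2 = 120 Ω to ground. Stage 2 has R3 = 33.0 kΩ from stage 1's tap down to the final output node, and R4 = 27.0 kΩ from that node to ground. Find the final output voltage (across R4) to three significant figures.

V_out ≈ 3.51 V

Stage 2 presents R3+R4 = 60000 Ω as a load on stage 1's tap.
Stage 1's lower leg becomes R2‖(R3+R4) = 119.8 Ω, so V_mid = 14.3 × 119.8/219.8 = 7.793 V.
Stage 2 is itself unloaded: V_out = V_mid × R4/(R3+R4) = 7.793 × 27000/60000 = 3.51 V.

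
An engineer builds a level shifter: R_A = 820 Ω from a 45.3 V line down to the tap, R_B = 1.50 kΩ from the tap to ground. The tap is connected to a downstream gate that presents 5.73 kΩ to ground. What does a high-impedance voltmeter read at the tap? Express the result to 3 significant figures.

V_out ≈ 26.8 V

The load sits in parallel with R_B: R_B‖R_L = (1500 × 5730) / (1500 + 5730) = 1189 Ω.
V_out = 45.3 × 1189 / (820 + 1189) = 45.3 × 1189/2009 = 26.8 V.
(Unloaded it would have been 29.3 V.)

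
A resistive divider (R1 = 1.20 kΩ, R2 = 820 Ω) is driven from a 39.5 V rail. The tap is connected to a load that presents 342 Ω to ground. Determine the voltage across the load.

V_out ≈ 6.61 V

The load sits in parallel with R2: R2‖R_L = (820 × 342) / (820 + 342) = 241.3 Ω.
V_out = 39.5 × 241.3 / (1200 + 241.3) = 39.5 × 241.3/1441 = 6.61 V.
(Unloaded it would have been 16.0 V.)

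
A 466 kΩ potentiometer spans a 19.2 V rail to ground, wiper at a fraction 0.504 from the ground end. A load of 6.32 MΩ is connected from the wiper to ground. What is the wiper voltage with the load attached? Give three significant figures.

V ≈ 9.50 V

The wiper splits the pot into (1−α)R = 231.1 kΩ above and αR = 234.9 kΩ below.
Lower section ‖ load = 226.4 kΩ.
V_wiper = 19.2 × 226.4/(231.1 + 226.4) = 9.50 V.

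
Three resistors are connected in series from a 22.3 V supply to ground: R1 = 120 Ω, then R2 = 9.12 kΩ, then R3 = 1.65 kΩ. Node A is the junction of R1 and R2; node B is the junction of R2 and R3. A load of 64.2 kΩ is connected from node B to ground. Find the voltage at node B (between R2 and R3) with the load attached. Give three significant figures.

At node B, R3 is in parallel with the load: R3‖R_L = 1609 Ω.
Below node A the resistance is R2 + (R3‖R_L) = 10730 Ω, so V_A = 22.3 × 10730/10850 = 22.05 V.
Then V_B = V_A × (R3‖R_L)/(R2 + R3‖R_L) = 22.05 × 1609/10730 = 3.31 V.

V ≈ 3.31 V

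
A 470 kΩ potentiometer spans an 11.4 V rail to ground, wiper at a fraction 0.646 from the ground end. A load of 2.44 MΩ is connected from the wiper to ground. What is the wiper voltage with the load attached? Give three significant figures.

The wiper splits the pot into (1−α)R = 166.4 kΩ above and αR = 303.6 kΩ below.
Lower section ‖ load = 270.0 kΩ.
V_wiper = 11.4 × 270.0/(166.4 + 270.0) = 7.05 V.

V ≈ 7.05 V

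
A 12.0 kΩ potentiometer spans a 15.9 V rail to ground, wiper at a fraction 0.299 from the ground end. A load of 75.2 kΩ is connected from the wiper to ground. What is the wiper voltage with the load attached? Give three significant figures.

The wiper splits the pot into (1−α)R = 8.412 kΩ above and αR = 3.588 kΩ below.
Lower section ‖ load = 3.425 kΩ.
V_wiper = 15.9 × 3.425/(8.412 + 3.425) = 4.60 V.

V ≈ 4.60 V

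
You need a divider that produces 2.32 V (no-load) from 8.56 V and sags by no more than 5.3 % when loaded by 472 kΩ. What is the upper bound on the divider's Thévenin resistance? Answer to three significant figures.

Loading drop = R_th/(R_th + R_L) ≤ 0.0530, so R_th ≤ R_L · ε/(1−ε) = 472 kΩ × 0.0530/0.9470 = 26.4 kΩ.
(Any R1, R2 with R2/(R1+R2) = 0.271 and R1‖R2 ≤ 26.4 kΩ will meet the spec.)

R_th ≤ 26.4 kΩ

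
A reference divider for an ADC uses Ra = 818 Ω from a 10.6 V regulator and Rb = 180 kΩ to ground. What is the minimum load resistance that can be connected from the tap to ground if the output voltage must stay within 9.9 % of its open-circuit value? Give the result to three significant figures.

R_L(min) ≈ 7.41 kΩ

Output resistance R_th = Ra‖Rb = (818 × 180000)/180800 = 814.3 Ω.
The fractional drop is R_th/(R_th + R_L); requiring this ≤ 0.0990 gives R_L ≥ R_th(1/0.0990 − 1) = 814.3 × 9.101 = 7.41 kΩ.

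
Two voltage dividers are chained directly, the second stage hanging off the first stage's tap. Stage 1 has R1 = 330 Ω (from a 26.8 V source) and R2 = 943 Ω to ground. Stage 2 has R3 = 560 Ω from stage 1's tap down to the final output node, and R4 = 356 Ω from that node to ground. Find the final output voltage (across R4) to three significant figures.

Stage 2 presents R3+R4 = 916.0 Ω as a load on stage 1's tap.
Stage 1's lower leg becomes R2‖(R3+R4) = 464.7 Ω, so V_mid = 26.8 × 464.7/794.7 = 15.67 V.
Stage 2 is itself unloaded: V_out = V_mid × R4/(R3+R4) = 15.67 × 356/916.0 = 6.09 V.

V_out ≈ 6.09 V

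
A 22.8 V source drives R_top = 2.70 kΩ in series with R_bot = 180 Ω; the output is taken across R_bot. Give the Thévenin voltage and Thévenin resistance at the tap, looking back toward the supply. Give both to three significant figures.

V_th = 1.43 V, R_th = 169 Ω

V_th is the open-circuit tap voltage: 22.8 × 180/(2700 + 180) = 1.43 V.
With the supply zeroed, R_top and R_bot appear in parallel from the tap: R_th = R_top‖R_bot = (2700 × 180)/2880 = 169 Ω.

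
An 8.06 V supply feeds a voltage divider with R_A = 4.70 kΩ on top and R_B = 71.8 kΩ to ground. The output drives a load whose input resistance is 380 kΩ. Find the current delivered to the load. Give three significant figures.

I_L ≈ 0.0197 mA

R_B‖R_L = 60.39 kΩ; V_out = 8.06 × 60.39/65.09 = 7.478 V.
I_L = V_out / R_L = 7.478 / 380 kΩ = 0.0197 mA.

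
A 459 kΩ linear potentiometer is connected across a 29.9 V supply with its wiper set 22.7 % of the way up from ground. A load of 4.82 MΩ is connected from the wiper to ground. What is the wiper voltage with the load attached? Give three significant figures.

V ≈ 6.68 V

The wiper splits the pot into (1−α)R = 354.8 kΩ above and αR = 104.2 kΩ below.
Lower section ‖ load = 102.0 kΩ.
V_wiper = 29.9 × 102.0/(354.8 + 102.0) = 6.68 V.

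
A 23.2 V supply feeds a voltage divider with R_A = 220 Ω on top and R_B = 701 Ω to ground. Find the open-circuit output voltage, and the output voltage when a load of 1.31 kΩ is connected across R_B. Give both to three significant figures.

Unloaded: 17.7 V; loaded: 15.7 V

Open-circuit: V = 23.2 × 701/(220 + 701) = 17.7 V.
With the load, R_B becomes R_B‖R_L = 456.6 Ω, so V = 23.2 × 456.6/676.6 = 15.7 V.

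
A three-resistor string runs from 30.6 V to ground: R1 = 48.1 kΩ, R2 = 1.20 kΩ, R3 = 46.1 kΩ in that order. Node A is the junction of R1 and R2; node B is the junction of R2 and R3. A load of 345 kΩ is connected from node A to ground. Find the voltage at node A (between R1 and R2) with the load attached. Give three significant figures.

Below node A the series string R2+R3 = 47.30 kΩ sits in parallel with the 345 kΩ load: 41.60 kΩ.
V_A = 30.6 × 41.60/(48.1 + 41.60) = 14.2 V.

V ≈ 14.2 V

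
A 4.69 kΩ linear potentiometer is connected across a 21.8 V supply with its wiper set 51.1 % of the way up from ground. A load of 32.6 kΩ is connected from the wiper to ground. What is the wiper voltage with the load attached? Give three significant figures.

V ≈ 10.8 V

The wiper splits the pot into (1−α)R = 2.293 kΩ above and αR = 2.397 kΩ below.
Lower section ‖ load = 2.232 kΩ.
V_wiper = 21.8 × 2.232/(2.293 + 2.232) = 10.8 V.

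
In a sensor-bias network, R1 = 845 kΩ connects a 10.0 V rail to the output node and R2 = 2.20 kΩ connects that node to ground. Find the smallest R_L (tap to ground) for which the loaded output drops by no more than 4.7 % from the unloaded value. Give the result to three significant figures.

R_L(min) ≈ 44.5 kΩ

Output resistance R_th = R1‖R2 = (845 × 2.20)/847.2 = 2.194 kΩ.
The fractional drop is R_th/(R_th + R_L); requiring this ≤ 0.0470 gives R_L ≥ R_th(1/0.0470 − 1) = 2.194 × 20.28 = 44.5 kΩ.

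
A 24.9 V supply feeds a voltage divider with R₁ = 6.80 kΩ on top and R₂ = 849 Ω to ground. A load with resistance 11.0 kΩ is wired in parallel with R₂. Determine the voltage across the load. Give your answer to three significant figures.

V_out ≈ 2.59 V

The load sits in parallel with R₂: R₂‖R_L = (849 × 11000) / (849 + 11000) = 788.2 Ω.
V_out = 24.9 × 788.2 / (6800 + 788.2) = 24.9 × 788.2/7588 = 2.59 V.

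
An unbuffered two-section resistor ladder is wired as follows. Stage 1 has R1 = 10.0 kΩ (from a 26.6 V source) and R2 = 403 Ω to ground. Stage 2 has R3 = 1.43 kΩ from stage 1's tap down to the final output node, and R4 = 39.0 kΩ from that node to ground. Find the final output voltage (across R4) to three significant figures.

V_out ≈ 0.985 V

Stage 2 presents R3+R4 = 40430 Ω as a load on stage 1's tap.
Stage 1's lower leg becomes R2‖(R3+R4) = 399.0 Ω, so V_mid = 26.6 × 399.0/10400 = 1.021 V.
Stage 2 is itself unloaded: V_out = V_mid × R4/(R3+R4) = 1.021 × 39000/40430 = 0.985 V.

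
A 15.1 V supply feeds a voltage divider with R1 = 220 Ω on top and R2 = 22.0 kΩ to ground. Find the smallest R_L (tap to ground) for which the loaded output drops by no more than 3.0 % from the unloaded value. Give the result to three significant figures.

Output resistance R_th = R1‖R2 = (220 × 22000)/22220 = 217.8 Ω.
The fractional drop is R_th/(R_th + R_L); requiring this ≤ 0.0300 gives R_L ≥ R_th(1/0.0300 − 1) = 217.8 × 32.33 = 7.04 kΩ.

R_L(min) ≈ 7.04 kΩ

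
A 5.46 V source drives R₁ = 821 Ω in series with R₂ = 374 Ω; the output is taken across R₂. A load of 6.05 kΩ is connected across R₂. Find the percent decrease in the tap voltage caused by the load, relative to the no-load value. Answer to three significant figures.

The divider's output (Thévenin) resistance is R₁‖R₂ = 256.9 Ω.
Fractional drop under load = R_th/(R_th + R_L) = 256.9 / (256.9 + 6050) = 0.04074.
So the output falls by 4.07 %.

4.07 %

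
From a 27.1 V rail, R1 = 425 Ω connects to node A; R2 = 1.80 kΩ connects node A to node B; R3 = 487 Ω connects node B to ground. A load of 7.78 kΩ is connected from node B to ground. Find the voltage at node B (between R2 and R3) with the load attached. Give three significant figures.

At node B, R3 is in parallel with the load: R3‖R_L = 458.3 Ω.
Below node A the resistance is R2 + (R3‖R_L) = 2258 Ω, so V_A = 27.1 × 2258/2683 = 22.81 V.
Then V_B = V_A × (R3‖R_L)/(R2 + R3‖R_L) = 22.81 × 458.3/2258 = 4.63 V.

V ≈ 4.63 V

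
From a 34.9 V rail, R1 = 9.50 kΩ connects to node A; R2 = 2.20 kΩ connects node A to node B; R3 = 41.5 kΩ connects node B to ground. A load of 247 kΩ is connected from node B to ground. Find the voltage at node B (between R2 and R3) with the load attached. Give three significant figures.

V ≈ 26.3 V

At node B, R3 is in parallel with the load: R3‖R_L = 35.53 kΩ.
Below node A the resistance is R2 + (R3‖R_L) = 37.73 kΩ, so V_A = 34.9 × 37.73/47.23 = 27.88 V.
Then V_B = V_A × (R3‖R_L)/(R2 + R3‖R_L) = 27.88 × 35.53/37.73 = 26.3 V.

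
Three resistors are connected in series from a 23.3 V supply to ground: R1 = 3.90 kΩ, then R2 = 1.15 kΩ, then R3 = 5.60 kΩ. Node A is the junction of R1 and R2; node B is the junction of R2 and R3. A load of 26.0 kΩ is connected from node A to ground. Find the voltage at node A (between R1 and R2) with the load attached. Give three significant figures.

V ≈ 13.5 V

Below node A the series string R2+R3 = 6.750 kΩ sits in parallel with the 26.0 kΩ load: 5.359 kΩ.
V_A = 23.3 × 5.359/(3.90 + 5.359) = 13.5 V.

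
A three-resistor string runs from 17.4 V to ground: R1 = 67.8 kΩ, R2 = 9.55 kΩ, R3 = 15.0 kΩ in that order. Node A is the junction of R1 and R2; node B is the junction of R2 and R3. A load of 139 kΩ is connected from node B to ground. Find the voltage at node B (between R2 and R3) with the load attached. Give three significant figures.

V ≈ 2.59 V

At node B, R3 is in parallel with the load: R3‖R_L = 13.54 kΩ.
Below node A the resistance is R2 + (R3‖R_L) = 23.09 kΩ, so V_A = 17.4 × 23.09/90.89 = 4.420 V.
Then V_B = V_A × (R3‖R_L)/(R2 + R3‖R_L) = 4.420 × 13.54/23.09 = 2.59 V.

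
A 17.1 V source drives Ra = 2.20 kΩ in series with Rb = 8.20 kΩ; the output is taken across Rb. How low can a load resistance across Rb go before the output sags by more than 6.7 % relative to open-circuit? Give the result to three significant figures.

Output resistance R_th = Ra‖Rb = (2.20 × 8.20)/10.40 = 1.735 kΩ.
The fractional drop is R_th/(R_th + R_L); requiring this ≤ 0.0670 gives R_L ≥ R_th(1/0.0670 − 1) = 1.735 × 13.93 = 24.2 kΩ.

R_L(min) ≈ 24.2 kΩ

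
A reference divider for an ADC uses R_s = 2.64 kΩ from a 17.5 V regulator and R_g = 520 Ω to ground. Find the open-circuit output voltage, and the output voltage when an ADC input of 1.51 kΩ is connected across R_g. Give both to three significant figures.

Unloaded: 2.88 V; loaded: 2.24 V

Open-circuit: V = 17.5 × 520/(2640 + 520) = 2.88 V.
With the load, R_g becomes R_g‖R_L = 386.8 Ω, so V = 17.5 × 386.8/3027 = 2.24 V.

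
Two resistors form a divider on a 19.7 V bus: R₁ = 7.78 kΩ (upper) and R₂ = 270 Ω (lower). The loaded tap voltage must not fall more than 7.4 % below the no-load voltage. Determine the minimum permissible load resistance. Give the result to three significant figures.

Output resistance R_th = R₁‖R₂ = (7780 × 270)/8050 = 260.9 Ω.
The fractional drop is R_th/(R_th + R_L); requiring this ≤ 0.0740 gives R_L ≥ R_th(1/0.0740 − 1) = 260.9 × 12.51 = 3.27 kΩ.

R_L(min) ≈ 3.27 kΩ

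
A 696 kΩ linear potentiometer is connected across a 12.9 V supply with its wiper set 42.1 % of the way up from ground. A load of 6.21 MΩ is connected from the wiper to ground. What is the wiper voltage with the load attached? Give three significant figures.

The wiper splits the pot into (1−α)R = 403.0 kΩ above and αR = 293.0 kΩ below.
Lower section ‖ load = 279.8 kΩ.
V_wiper = 12.9 × 279.8/(403.0 + 279.8) = 5.29 V.

V ≈ 5.29 V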